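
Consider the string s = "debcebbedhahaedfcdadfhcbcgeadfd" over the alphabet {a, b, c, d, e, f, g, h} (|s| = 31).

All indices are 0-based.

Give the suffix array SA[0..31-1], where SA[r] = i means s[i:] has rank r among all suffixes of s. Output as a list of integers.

sorted suffixes:
  #0 SA[0]=27  'adfd'
  #1 SA[1]=18  'adfhcbcgeadfd'
  #2 SA[2]=12  'aedfcdadfhcbcgeadfd'
  #3 SA[3]=10  'ahaedfcdadfhcbcgeadfd'
  #4 SA[4]=5  'bbedhahaedfcdadfhcbcgeadfd'
  #5 SA[5]=2  'bcebbedhahaedfcdadfhcbcgeadfd'
  #6 SA[6]=23  'bcgeadfd'
  #7 SA[7]=6  'bedhahaedfcdadfhcbcgeadfd'
  #8 SA[8]=22  'cbcgeadfd'
  #9 SA[9]=16  'cdadfhcbcgeadfd'
  #10 SA[10]=3  'cebbedhahaedfcdadfhcbcgeadfd'
  #11 SA[11]=24  'cgeadfd'
  #12 SA[12]=30  'd'
  #13 SA[13]=17  'dadfhcbcgeadfd'
  #14 SA[14]=0  'debcebbedhahaedfcdadfhcbcgeadfd'
  #15 SA[15]=14  'dfcdadfhcbcgeadfd'
  #16 SA[16]=28  'dfd'
  #17 SA[17]=19  'dfhcbcgeadfd'
  #18 SA[18]=8  'dhahaedfcdadfhcbcgeadfd'
  #19 SA[19]=26  'eadfd'
  #20 SA[20]=4  'ebbedhahaedfcdadfhcbcgeadfd'
  #21 SA[21]=1  'ebcebbedhahaedfcdadfhcbcgeadfd'
  #22 SA[22]=13  'edfcdadfhcbcgeadfd'
  #23 SA[23]=7  'edhahaedfcdadfhcbcgeadfd'
  #24 SA[24]=15  'fcdadfhcbcgeadfd'
  #25 SA[25]=29  'fd'
  #26 SA[26]=20  'fhcbcgeadfd'
  #27 SA[27]=25  'geadfd'
  #28 SA[28]=11  'haedfcdadfhcbcgeadfd'
  #29 SA[29]=9  'hahaedfcdadfhcbcgeadfd'
  #30 SA[30]=21  'hcbcgeadfd'

[27, 18, 12, 10, 5, 2, 23, 6, 22, 16, 3, 24, 30, 17, 0, 14, 28, 19, 8, 26, 4, 1, 13, 7, 15, 29, 20, 25, 11, 9, 21]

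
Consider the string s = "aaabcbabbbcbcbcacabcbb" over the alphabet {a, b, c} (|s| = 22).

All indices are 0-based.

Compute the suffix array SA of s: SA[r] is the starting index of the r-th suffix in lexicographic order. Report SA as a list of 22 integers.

rank→(start, suffix):
  0 → (0, 'aaabcbabbbcbcbcacabcbb')
  1 → (1, 'aabcbabbbcbcbcacabcbb')
  2 → (6, 'abbbcbcbcacabcbb')
  3 → (2, 'abcbabbbcbcbcacabcbb')
  4 → (17, 'abcbb')
  5 → (15, 'acabcbb')
  6 → (21, 'b')
  7 → (5, 'babbbcbcbcacabcbb')
  8 → (20, 'bb')
  9 → (7, 'bbbcbcbcacabcbb')
  10 → (8, 'bbcbcbcacabcbb')
  11 → (13, 'bcacabcbb')
  12 → (3, 'bcbabbbcbcbcacabcbb')
  13 → (18, 'bcbb')
  14 → (11, 'bcbcacabcbb')
  15 → (9, 'bcbcbcacabcbb')
  16 → (16, 'cabcbb')
  17 → (14, 'cacabcbb')
  18 → (4, 'cbabbbcbcbcacabcbb')
  19 → (19, 'cbb')
  20 → (12, 'cbcacabcbb')
  21 → (10, 'cbcbcacabcbb')

[0, 1, 6, 2, 17, 15, 21, 5, 20, 7, 8, 13, 3, 18, 11, 9, 16, 14, 4, 19, 12, 10]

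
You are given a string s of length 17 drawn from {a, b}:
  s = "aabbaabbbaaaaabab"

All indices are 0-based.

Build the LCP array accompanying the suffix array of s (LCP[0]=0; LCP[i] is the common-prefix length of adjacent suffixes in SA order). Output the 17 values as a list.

rank | idx | suffix
   0 |   9 | aaaaabab
   1 |  10 | aaaabab
   2 |  11 | aaabab
   3 |  12 | aabab
   4 |   0 | aabbaabbbaaaaabab
   5 |   4 | aabbbaaaaabab
   6 |  15 | ab
   7 |  13 | abab
   8 |   1 | abbaabbbaaaaabab
   9 |   5 | abbbaaaaabab
  10 |  16 | b
  11 |   8 | baaaaabab
  12 |   3 | baabbbaaaaabab
  13 |  14 | bab
  14 |   7 | bbaaaaabab
  15 |   2 | bbaabbbaaaaabab
  16 |   6 | bbbaaaaabab

SA = [9, 10, 11, 12, 0, 4, 15, 13, 1, 5, 16, 8, 3, 14, 7, 2, 6]
rank  pair      lcp
   1  s[9:],s[10:]  4  'aaaa'
   2  s[10:],s[11:]  3  'aaa'
   3  s[11:],s[12:]  2  'aa'
   4  s[12:],s[0:]  3  'aab'
   5  s[0:],s[4:]  4  'aabb'
   6  s[4:],s[15:]  1  'a'
   7  s[15:],s[13:]  2  'ab'
   8  s[13:],s[1:]  2  'ab'
   9  s[1:],s[5:]  3  'abb'
  10  s[5:],s[16:]  0  ''
  11  s[16:],s[8:]  1  'b'
  12  s[8:],s[3:]  3  'baa'
  13  s[3:],s[14:]  2  'ba'
  14  s[14:],s[7:]  1  'b'
  15  s[7:],s[2:]  4  'bbaa'
  16  s[2:],s[6:]  2  'bb'

[0, 4, 3, 2, 3, 4, 1, 2, 2, 3, 0, 1, 3, 2, 1, 4, 2]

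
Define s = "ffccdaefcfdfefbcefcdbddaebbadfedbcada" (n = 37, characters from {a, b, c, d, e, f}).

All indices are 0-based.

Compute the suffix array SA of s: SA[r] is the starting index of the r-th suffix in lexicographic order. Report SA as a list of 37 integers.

sorted suffixes:
  #0 SA[0]=36  'a'
  #1 SA[1]=34  'ada'
  #2 SA[2]=27  'adfedbcada'
  #3 SA[3]=23  'aebbadfedbcada'
  #4 SA[4]=5  'aefcfdfefbcefcdbddaebbadfedbcada'
  #5 SA[5]=26  'badfedbcada'
  #6 SA[6]=25  'bbadfedbcada'
  #7 SA[7]=32  'bcada'
  #8 SA[8]=14  'bcefcdbddaebbadfedbcada'
  #9 SA[9]=20  'bddaebbadfedbcada'
  #10 SA[10]=33  'cada'
  #11 SA[11]=2  'ccdaefcfdfefbcefcdbddaebbadfedbcada'
  #12 SA[12]=3  'cdaefcfdfefbcefcdbddaebbadfedbcada'
  #13 SA[13]=18  'cdbddaebbadfedbcada'
  #14 SA[14]=15  'cefcdbddaebbadfedbcada'
  #15 SA[15]=8  'cfdfefbcefcdbddaebbadfedbcada'
  #16 SA[16]=35  'da'
  #17 SA[17]=22  'daebbadfedbcada'
  #18 SA[18]=4  'daefcfdfefbcefcdbddaebbadfedbcada'
  #19 SA[19]=31  'dbcada'
  #20 SA[20]=19  'dbddaebbadfedbcada'
  #21 SA[21]=21  'ddaebbadfedbcada'
  #22 SA[22]=28  'dfedbcada'
  #23 SA[23]=10  'dfefbcefcdbddaebbadfedbcada'
  #24 SA[24]=24  'ebbadfedbcada'
  #25 SA[25]=30  'edbcada'
  #26 SA[26]=12  'efbcefcdbddaebbadfedbcada'
  #27 SA[27]=16  'efcdbddaebbadfedbcada'
  #28 SA[28]=6  'efcfdfefbcefcdbddaebbadfedbcada'
  #29 SA[29]=13  'fbcefcdbddaebbadfedbcada'
  #30 SA[30]=1  'fccdaefcfdfefbcefcdbddaebbadfedbcada'
  #31 SA[31]=17  'fcdbddaebbadfedbcada'
  #32 SA[32]=7  'fcfdfefbcefcdbddaebbadfedbcada'
  #33 SA[33]=9  'fdfefbcefcdbddaebbadfedbcada'
  #34 SA[34]=29  'fedbcada'
  #35 SA[35]=11  'fefbcefcdbddaebbadfedbcada'
  #36 SA[36]=0  'ffccdaefcfdfefbcefcdbddaebbadfedbcada'

[36, 34, 27, 23, 5, 26, 25, 32, 14, 20, 33, 2, 3, 18, 15, 8, 35, 22, 4, 31, 19, 21, 28, 10, 24, 30, 12, 16, 6, 13, 1, 17, 7, 9, 29, 11, 0]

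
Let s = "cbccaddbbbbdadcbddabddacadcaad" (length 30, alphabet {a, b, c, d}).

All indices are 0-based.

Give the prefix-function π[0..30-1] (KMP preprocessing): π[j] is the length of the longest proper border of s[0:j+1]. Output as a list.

π[0] = 0
j=1 s[j]='b': π[1]=0 (border '')
j=2 s[j]='c': π[2]=1 (border 'c')
j=3 s[j]='c': k: 1→0; π[3]=1 (border 'c')
j=4 s[j]='a': k: 1→0; π[4]=0 (border '')
j=5 s[j]='d': π[5]=0 (border '')
j=6 s[j]='d': π[6]=0 (border '')
j=7 s[j]='b': π[7]=0 (border '')
j=8 s[j]='b': π[8]=0 (border '')
j=9 s[j]='b': π[9]=0 (border '')
j=10 s[j]='b': π[10]=0 (border '')
j=11 s[j]='d': π[11]=0 (border '')
j=12 s[j]='a': π[12]=0 (border '')
j=13 s[j]='d': π[13]=0 (border '')
j=14 s[j]='c': π[14]=1 (border 'c')
j=15 s[j]='b': π[15]=2 (border 'cb')
j=16 s[j]='d': k: 2→0; π[16]=0 (border '')
j=17 s[j]='d': π[17]=0 (border '')
j=18 s[j]='a': π[18]=0 (border '')
j=19 s[j]='b': π[19]=0 (border '')
j=20 s[j]='d': π[20]=0 (border '')
j=21 s[j]='d': π[21]=0 (border '')
j=22 s[j]='a': π[22]=0 (border '')
j=23 s[j]='c': π[23]=1 (border 'c')
j=24 s[j]='a': k: 1→0; π[24]=0 (border '')
j=25 s[j]='d': π[25]=0 (border '')
j=26 s[j]='c': π[26]=1 (border 'c')
j=27 s[j]='a': k: 1→0; π[27]=0 (border '')
j=28 s[j]='a': π[28]=0 (border '')
j=29 s[j]='d': π[29]=0 (border '')

[0, 0, 1, 1, 0, 0, 0, 0, 0, 0, 0, 0, 0, 0, 1, 2, 0, 0, 0, 0, 0, 0, 0, 1, 0, 0, 1, 0, 0, 0]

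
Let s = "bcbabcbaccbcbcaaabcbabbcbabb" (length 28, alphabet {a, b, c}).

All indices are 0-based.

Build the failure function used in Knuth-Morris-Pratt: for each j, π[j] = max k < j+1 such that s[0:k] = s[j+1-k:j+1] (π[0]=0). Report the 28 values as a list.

π[0] = 0
j=1 s[j]='c': π[1]=0 (border '')
j=2 s[j]='b': π[2]=1 (border 'b')
j=3 s[j]='a': k: 1→0; π[3]=0 (border '')
j=4 s[j]='b': π[4]=1 (border 'b')
j=5 s[j]='c': π[5]=2 (border 'bc')
j=6 s[j]='b': π[6]=3 (border 'bcb')
j=7 s[j]='a': π[7]=4 (border 'bcba')
j=8 s[j]='c': k: 4→0; π[8]=0 (border '')
j=9 s[j]='c': π[9]=0 (border '')
j=10 s[j]='b': π[10]=1 (border 'b')
j=11 s[j]='c': π[11]=2 (border 'bc')
j=12 s[j]='b': π[12]=3 (border 'bcb')
j=13 s[j]='c': k: 3→1; π[13]=2 (border 'bc')
j=14 s[j]='a': k: 2→0; π[14]=0 (border '')
j=15 s[j]='a': π[15]=0 (border '')
j=16 s[j]='a': π[16]=0 (border '')
j=17 s[j]='b': π[17]=1 (border 'b')
j=18 s[j]='c': π[18]=2 (border 'bc')
j=19 s[j]='b': π[19]=3 (border 'bcb')
j=20 s[j]='a': π[20]=4 (border 'bcba')
j=21 s[j]='b': π[21]=5 (border 'bcbab')
j=22 s[j]='b': k: 5→1→0; π[22]=1 (border 'b')
j=23 s[j]='c': π[23]=2 (border 'bc')
j=24 s[j]='b': π[24]=3 (border 'bcb')
j=25 s[j]='a': π[25]=4 (border 'bcba')
j=26 s[j]='b': π[26]=5 (border 'bcbab')
j=27 s[j]='b': k: 5→1→0; π[27]=1 (border 'b')

[0, 0, 1, 0, 1, 2, 3, 4, 0, 0, 1, 2, 3, 2, 0, 0, 0, 1, 2, 3, 4, 5, 1, 2, 3, 4, 5, 1]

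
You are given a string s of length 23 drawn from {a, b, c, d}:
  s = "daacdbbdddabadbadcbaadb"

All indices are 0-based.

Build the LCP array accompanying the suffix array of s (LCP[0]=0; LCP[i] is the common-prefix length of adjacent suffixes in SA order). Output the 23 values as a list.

rank→(start, suffix):
  0 → (1, 'aacdbbdddabadbadcbaadb')
  1 → (19, 'aadb')
  2 → (10, 'abadbadcbaadb')
  3 → (2, 'acdbbdddabadbadcbaadb')
  4 → (20, 'adb')
  5 → (12, 'adbadcbaadb')
  6 → (15, 'adcbaadb')
  7 → (22, 'b')
  8 → (18, 'baadb')
  9 → (11, 'badbadcbaadb')
  10 → (14, 'badcbaadb')
  11 → (5, 'bbdddabadbadcbaadb')
  12 → (6, 'bdddabadbadcbaadb')
  13 → (17, 'cbaadb')
  14 → (3, 'cdbbdddabadbadcbaadb')
  15 → (0, 'daacdbbdddabadbadcbaadb')
  16 → (9, 'dabadbadcbaadb')
  17 → (21, 'db')
  18 → (13, 'dbadcbaadb')
  19 → (4, 'dbbdddabadbadcbaadb')
  20 → (16, 'dcbaadb')
  21 → (8, 'ddabadbadcbaadb')
  22 → (7, 'dddabadbadcbaadb')

SA = [1, 19, 10, 2, 20, 12, 15, 22, 18, 11, 14, 5, 6, 17, 3, 0, 9, 21, 13, 4, 16, 8, 7]
[i] adj suffixes → lcp
  [1] 1/19 → 2 ('aa')
  [2] 19/10 → 1 ('a')
  [3] 10/2 → 1 ('a')
  [4] 2/20 → 1 ('a')
  [5] 20/12 → 3 ('adb')
  [6] 12/15 → 2 ('ad')
  [7] 15/22 → 0 ('')
  [8] 22/18 → 1 ('b')
  [9] 18/11 → 2 ('ba')
  [10] 11/14 → 3 ('bad')
  [11] 14/5 → 1 ('b')
  [12] 5/6 → 1 ('b')
  [13] 6/17 → 0 ('')
  [14] 17/3 → 1 ('c')
  [15] 3/0 → 0 ('')
  [16] 0/9 → 2 ('da')
  [17] 9/21 → 1 ('d')
  [18] 21/13 → 2 ('db')
  [19] 13/4 → 2 ('db')
  [20] 4/16 → 1 ('d')
  [21] 16/8 → 1 ('d')
  [22] 8/7 → 2 ('dd')

[0, 2, 1, 1, 1, 3, 2, 0, 1, 2, 3, 1, 1, 0, 1, 0, 2, 1, 2, 2, 1, 1, 2]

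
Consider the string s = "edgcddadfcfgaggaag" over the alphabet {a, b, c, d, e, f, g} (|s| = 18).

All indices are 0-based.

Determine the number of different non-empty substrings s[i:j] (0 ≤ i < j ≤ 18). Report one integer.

157

rank→(start, suffix):
  0 → (15, 'aag')
  1 → (6, 'adfcfgaggaag')
  2 → (16, 'ag')
  3 → (12, 'aggaag')
  4 → (3, 'cddadfcfgaggaag')
  5 → (9, 'cfgaggaag')
  6 → (5, 'dadfcfgaggaag')
  7 → (4, 'ddadfcfgaggaag')
  8 → (7, 'dfcfgaggaag')
  9 → (1, 'dgcddadfcfgaggaag')
  10 → (0, 'edgcddadfcfgaggaag')
  11 → (8, 'fcfgaggaag')
  12 → (10, 'fgaggaag')
  13 → (17, 'g')
  14 → (14, 'gaag')
  15 → (11, 'gaggaag')
  16 → (2, 'gcddadfcfgaggaag')
  17 → (13, 'ggaag')

SA = [15, 6, 16, 12, 3, 9, 5, 4, 7, 1, 0, 8, 10, 17, 14, 11, 2, 13]
i: (SA[i-1],SA[i]) lcp shared
  1: (15,6) 1 'a'
  2: (6,16) 1 'a'
  3: (16,12) 2 'ag'
  4: (12,3) 0 ''
  5: (3,9) 1 'c'
  6: (9,5) 0 ''
  7: (5,4) 1 'd'
  8: (4,7) 1 'd'
  9: (7,1) 1 'd'
  10: (1,0) 0 ''
  11: (0,8) 0 ''
  12: (8,10) 1 'f'
  13: (10,17) 0 ''
  14: (17,14) 1 'g'
  15: (14,11) 2 'ga'
  16: (11,2) 1 'g'
  17: (2,13) 1 'g'

n(n+1)/2 = 18·19/2 = 171
Σ LCP = 0 + 1 + 1 + 2 + 0 + 1 + 0 + 1 + 1 + 1 + 0 + 0 + 1 + 0 + 1 + 2 + 1 + 1 = 14
distinct = 171 − 14 = 157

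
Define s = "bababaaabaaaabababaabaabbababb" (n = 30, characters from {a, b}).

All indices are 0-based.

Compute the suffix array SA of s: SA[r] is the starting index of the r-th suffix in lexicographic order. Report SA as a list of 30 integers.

[9, 5, 10, 6, 18, 11, 21, 7, 3, 16, 19, 1, 14, 12, 25, 27, 22, 29, 8, 4, 17, 20, 2, 15, 0, 13, 24, 26, 28, 23]

rank→(start, suffix):
  0 → (9, 'aaaabababaabaabbababb')
  1 → (5, 'aaabaaaabababaabaabbababb')
  2 → (10, 'aaabababaabaabbababb')
  3 → (6, 'aabaaaabababaabaabbababb')
  4 → (18, 'aabaabbababb')
  5 → (11, 'aabababaabaabbababb')
  6 → (21, 'aabbababb')
  7 → (7, 'abaaaabababaabaabbababb')
  8 → (3, 'abaaabaaaabababaabaabbababb')
  9 → (16, 'abaabaabbababb')
  10 → (19, 'abaabbababb')
  11 → (1, 'ababaaabaaaabababaabaabbababb')
  12 → (14, 'ababaabaabbababb')
  13 → (12, 'abababaabaabbababb')
  14 → (25, 'ababb')
  15 → (27, 'abb')
  16 → (22, 'abbababb')
  17 → (29, 'b')
  18 → (8, 'baaaabababaabaabbababb')
  19 → (4, 'baaabaaaabababaabaabbababb')
  20 → (17, 'baabaabbababb')
  21 → (20, 'baabbababb')
  22 → (2, 'babaaabaaaabababaabaabbababb')
  23 → (15, 'babaabaabbababb')
  24 → (0, 'bababaaabaaaabababaabaabbababb')
  25 → (13, 'bababaabaabbababb')
  26 → (24, 'bababb')
  27 → (26, 'babb')
  28 → (28, 'bb')
  29 → (23, 'bbababb')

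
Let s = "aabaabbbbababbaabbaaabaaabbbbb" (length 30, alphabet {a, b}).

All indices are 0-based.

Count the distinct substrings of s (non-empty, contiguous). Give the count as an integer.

sorted suffixes:
  #0 SA[0]=18  'aaabaaabbbbb'
  #1 SA[1]=22  'aaabbbbb'
  #2 SA[2]=19  'aabaaabbbbb'
  #3 SA[3]=0  'aabaabbbbababbaabbaaabaaabbbbb'
  #4 SA[4]=14  'aabbaaabaaabbbbb'
  #5 SA[5]=3  'aabbbbababbaabbaaabaaabbbbb'
  #6 SA[6]=23  'aabbbbb'
  #7 SA[7]=20  'abaaabbbbb'
  #8 SA[8]=1  'abaabbbbababbaabbaaabaaabbbbb'
  #9 SA[9]=9  'ababbaabbaaabaaabbbbb'
  #10 SA[10]=15  'abbaaabaaabbbbb'
  #11 SA[11]=11  'abbaabbaaabaaabbbbb'
  #12 SA[12]=4  'abbbbababbaabbaaabaaabbbbb'
  #13 SA[13]=24  'abbbbb'
  #14 SA[14]=29  'b'
  #15 SA[15]=17  'baaabaaabbbbb'
  #16 SA[16]=21  'baaabbbbb'
  #17 SA[17]=13  'baabbaaabaaabbbbb'
  #18 SA[18]=2  'baabbbbababbaabbaaabaaabbbbb'
  #19 SA[19]=8  'bababbaabbaaabaaabbbbb'
  #20 SA[20]=10  'babbaabbaaabaaabbbbb'
  #21 SA[21]=28  'bb'
  #22 SA[22]=16  'bbaaabaaabbbbb'
  #23 SA[23]=12  'bbaabbaaabaaabbbbb'
  #24 SA[24]=7  'bbababbaabbaaabaaabbbbb'
  #25 SA[25]=27  'bbb'
  #26 SA[26]=6  'bbbababbaabbaaabaaabbbbb'
  #27 SA[27]=26  'bbbb'
  #28 SA[28]=5  'bbbbababbaabbaaabaaabbbbb'
  #29 SA[29]=25  'bbbbb'

SA = [18, 22, 19, 0, 14, 3, 23, 20, 1, 9, 15, 11, 4, 24, 29, 17, 21, 13, 2, 8, 10, 28, 16, 12, 7, 27, 6, 26, 5, 25]
[i] adj suffixes → lcp
  [1] 18/22 → 4 ('aaab')
  [2] 22/19 → 2 ('aa')
  [3] 19/0 → 5 ('aabaa')
  [4] 0/14 → 3 ('aab')
  [5] 14/3 → 4 ('aabb')
  [6] 3/23 → 6 ('aabbbb')
  [7] 23/20 → 1 ('a')
  [8] 20/1 → 4 ('abaa')
  [9] 1/9 → 3 ('aba')
  [10] 9/15 → 2 ('ab')
  [11] 15/11 → 5 ('abbaa')
  [12] 11/4 → 3 ('abb')
  [13] 4/24 → 5 ('abbbb')
  [14] 24/29 → 0 ('')
  [15] 29/17 → 1 ('b')
  [16] 17/21 → 5 ('baaab')
  [17] 21/13 → 3 ('baa')
  [18] 13/2 → 5 ('baabb')
  [19] 2/8 → 2 ('ba')
  [20] 8/10 → 3 ('bab')
  [21] 10/28 → 1 ('b')
  [22] 28/16 → 2 ('bb')
  [23] 16/12 → 4 ('bbaa')
  [24] 12/7 → 3 ('bba')
  [25] 7/27 → 2 ('bb')
  [26] 27/6 → 3 ('bbb')
  [27] 6/26 → 3 ('bbb')
  [28] 26/5 → 4 ('bbbb')
  [29] 5/25 → 4 ('bbbb')

n(n+1)/2 = 30·31/2 = 465
Σ LCP = 0 + 4 + 2 + 5 + 3 + 4 + 6 + 1 + 4 + 3 + 2 + 5 + 3 + 5 + 0 + 1 + 5 + 3 + 5 + 2 + 3 + 1 + 2 + 4 + 3 + 2 + 3 + 3 + 4 + 4 = 92
distinct = 465 − 92 = 373

373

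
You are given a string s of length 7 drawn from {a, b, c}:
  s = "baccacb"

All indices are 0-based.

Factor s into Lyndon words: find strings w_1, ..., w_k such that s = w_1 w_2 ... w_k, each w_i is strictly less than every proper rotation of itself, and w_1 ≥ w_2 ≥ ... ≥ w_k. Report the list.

emit factor 1: 'b' (i=0, period=1)
emit factor 2: 'acc' (i=1, period=3)
emit factor 3: 'acb' (i=4, period=3)

["b", "acc", "acb"]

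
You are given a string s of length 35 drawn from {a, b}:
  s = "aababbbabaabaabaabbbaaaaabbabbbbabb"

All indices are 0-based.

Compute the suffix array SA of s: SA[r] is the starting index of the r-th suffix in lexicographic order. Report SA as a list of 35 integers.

[20, 21, 22, 9, 12, 0, 23, 15, 7, 10, 13, 1, 32, 24, 16, 3, 27, 34, 19, 8, 11, 14, 6, 31, 2, 26, 33, 18, 5, 30, 25, 17, 4, 29, 28]

rank→(start, suffix):
  0 → (20, 'aaaaabbabbbbabb')
  1 → (21, 'aaaabbabbbbabb')
  2 → (22, 'aaabbabbbbabb')
  3 → (9, 'aabaabaabbbaaaaabbabbbbabb')
  4 → (12, 'aabaabbbaaaaabbabbbbabb')
  5 → (0, 'aababbbabaabaabaabbbaaaaabbabbbbabb')
  6 → (23, 'aabbabbbbabb')
  7 → (15, 'aabbbaaaaabbabbbbabb')
  8 → (7, 'abaabaabaabbbaaaaabbabbbbabb')
  9 → (10, 'abaabaabbbaaaaabbabbbbabb')
  10 → (13, 'abaabbbaaaaabbabbbbabb')
  11 → (1, 'ababbbabaabaabaabbbaaaaabbabbbbabb')
  12 → (32, 'abb')
  13 → (24, 'abbabbbbabb')
  14 → (16, 'abbbaaaaabbabbbbabb')
  15 → (3, 'abbbabaabaabaabbbaaaaabbabbbbabb')
  16 → (27, 'abbbbabb')
  17 → (34, 'b')
  18 → (19, 'baaaaabbabbbbabb')
  19 → (8, 'baabaabaabbbaaaaabbabbbbabb')
  20 → (11, 'baabaabbbaaaaabbabbbbabb')
  21 → (14, 'baabbbaaaaabbabbbbabb')
  22 → (6, 'babaabaabaabbbaaaaabbabbbbabb')
  23 → (31, 'babb')
  24 → (2, 'babbbabaabaabaabbbaaaaabbabbbbabb')
  25 → (26, 'babbbbabb')
  26 → (33, 'bb')
  27 → (18, 'bbaaaaabbabbbbabb')
  28 → (5, 'bbabaabaabaabbbaaaaabbabbbbabb')
  29 → (30, 'bbabb')
  30 → (25, 'bbabbbbabb')
  31 → (17, 'bbbaaaaabbabbbbabb')
  32 → (4, 'bbbabaabaabaabbbaaaaabbabbbbabb')
  33 → (29, 'bbbabb')
  34 → (28, 'bbbbabb')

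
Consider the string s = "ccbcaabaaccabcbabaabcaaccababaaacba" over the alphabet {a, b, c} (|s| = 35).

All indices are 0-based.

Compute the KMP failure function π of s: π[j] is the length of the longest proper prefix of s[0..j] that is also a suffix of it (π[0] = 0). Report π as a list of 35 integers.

[0, 1, 0, 1, 0, 0, 0, 0, 0, 1, 2, 0, 0, 1, 0, 0, 0, 0, 0, 0, 1, 0, 0, 1, 2, 0, 0, 0, 0, 0, 0, 0, 1, 0, 0]

π[0] = 0
j=1 s[j]='c': π[1]=1 (border 'c')
j=2 s[j]='b': k: 1→0; π[2]=0 (border '')
j=3 s[j]='c': π[3]=1 (border 'c')
j=4 s[j]='a': k: 1→0; π[4]=0 (border '')
j=5 s[j]='a': π[5]=0 (border '')
j=6 s[j]='b': π[6]=0 (border '')
j=7 s[j]='a': π[7]=0 (border '')
j=8 s[j]='a': π[8]=0 (border '')
j=9 s[j]='c': π[9]=1 (border 'c')
j=10 s[j]='c': π[10]=2 (border 'cc')
j=11 s[j]='a': k: 2→1→0; π[11]=0 (border '')
j=12 s[j]='b': π[12]=0 (border '')
j=13 s[j]='c': π[13]=1 (border 'c')
j=14 s[j]='b': k: 1→0; π[14]=0 (border '')
j=15 s[j]='a': π[15]=0 (border '')
j=16 s[j]='b': π[16]=0 (border '')
j=17 s[j]='a': π[17]=0 (border '')
j=18 s[j]='a': π[18]=0 (border '')
j=19 s[j]='b': π[19]=0 (border '')
j=20 s[j]='c': π[20]=1 (border 'c')
j=21 s[j]='a': k: 1→0; π[21]=0 (border '')
j=22 s[j]='a': π[22]=0 (border '')
j=23 s[j]='c': π[23]=1 (border 'c')
j=24 s[j]='c': π[24]=2 (border 'cc')
j=25 s[j]='a': k: 2→1→0; π[25]=0 (border '')
j=26 s[j]='b': π[26]=0 (border '')
j=27 s[j]='a': π[27]=0 (border '')
j=28 s[j]='b': π[28]=0 (border '')
j=29 s[j]='a': π[29]=0 (border '')
j=30 s[j]='a': π[30]=0 (border '')
j=31 s[j]='a': π[31]=0 (border '')
j=32 s[j]='c': π[32]=1 (border 'c')
j=33 s[j]='b': k: 1→0; π[33]=0 (border '')
j=34 s[j]='a': π[34]=0 (border '')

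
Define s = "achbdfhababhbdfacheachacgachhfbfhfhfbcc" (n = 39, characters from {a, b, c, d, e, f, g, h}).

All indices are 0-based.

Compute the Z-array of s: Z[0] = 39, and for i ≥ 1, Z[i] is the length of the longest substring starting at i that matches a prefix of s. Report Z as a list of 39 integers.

Z[0]=39
i=1: outside box; Z[1]=0
i=2: outside box; Z[2]=0
i=3: outside box; Z[3]=0
i=4: outside box; Z[4]=0
i=5: outside box; Z[5]=0
i=6: outside box; Z[6]=0
i=7: outside box; Z[7]=1 grow→box=[7,8)
i=8: outside box; Z[8]=0
i=9: outside box; Z[9]=1 grow→box=[9,10)
i=10: outside box; Z[10]=0
i=11: outside box; Z[11]=0
i=12: outside box; Z[12]=0
i=13: outside box; Z[13]=0
i=14: outside box; Z[14]=0
i=15: outside box; Z[15]=3 grow→box=[15,18)
i=16: min(r-i=2, Z[1]=0)=0; Z[16]=0
i=17: min(r-i=1, Z[2]=0)=0; Z[17]=0
i=18: outside box; Z[18]=0
i=19: outside box; Z[19]=3 grow→box=[19,22)
i=20: min(r-i=2, Z[1]=0)=0; Z[20]=0
i=21: min(r-i=1, Z[2]=0)=0; Z[21]=0
i=22: outside box; Z[22]=2 grow→box=[22,24)
i=23: min(r-i=1, Z[1]=0)=0; Z[23]=0
i=24: outside box; Z[24]=0
i=25: outside box; Z[25]=3 grow→box=[25,28)
i=26: min(r-i=2, Z[1]=0)=0; Z[26]=0
i=27: min(r-i=1, Z[2]=0)=0; Z[27]=0
i=28: outside box; Z[28]=0
i=29: outside box; Z[29]=0
i=30: outside box; Z[30]=0
i=31: outside box; Z[31]=0
i=32: outside box; Z[32]=0
i=33: outside box; Z[33]=0
i=34: outside box; Z[34]=0
i=35: outside box; Z[35]=0
i=36: outside box; Z[36]=0
i=37: outside box; Z[37]=0
i=38: outside box; Z[38]=0

[39, 0, 0, 0, 0, 0, 0, 1, 0, 1, 0, 0, 0, 0, 0, 3, 0, 0, 0, 3, 0, 0, 2, 0, 0, 3, 0, 0, 0, 0, 0, 0, 0, 0, 0, 0, 0, 0, 0]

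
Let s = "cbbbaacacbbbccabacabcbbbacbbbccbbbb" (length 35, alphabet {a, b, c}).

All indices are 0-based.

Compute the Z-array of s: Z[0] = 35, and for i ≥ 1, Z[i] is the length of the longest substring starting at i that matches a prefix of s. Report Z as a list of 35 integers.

Z[0]=35
i=1: fresh scan; Z[1]=0
i=2: fresh scan; Z[2]=0
i=3: fresh scan; Z[3]=0
i=4: fresh scan; Z[4]=0
i=5: fresh scan; Z[5]=0
i=6: fresh scan; Z[6]=1 extend→box=[6,7)
i=7: fresh scan; Z[7]=0
i=8: fresh scan; Z[8]=4 extend→box=[8,12)
i=9: min(r-i=3, Z[1]=0)=0; Z[9]=0
i=10: min(r-i=2, Z[2]=0)=0; Z[10]=0
i=11: min(r-i=1, Z[3]=0)=0; Z[11]=0
i=12: fresh scan; Z[12]=1 extend→box=[12,13)
i=13: fresh scan; Z[13]=1 extend→box=[13,14)
i=14: fresh scan; Z[14]=0
i=15: fresh scan; Z[15]=0
i=16: fresh scan; Z[16]=0
i=17: fresh scan; Z[17]=1 extend→box=[17,18)
i=18: fresh scan; Z[18]=0
i=19: fresh scan; Z[19]=0
i=20: fresh scan; Z[20]=5 extend→box=[20,25)
i=21: min(r-i=4, Z[1]=0)=0; Z[21]=0
i=22: min(r-i=3, Z[2]=0)=0; Z[22]=0
i=23: min(r-i=2, Z[3]=0)=0; Z[23]=0
i=24: min(r-i=1, Z[4]=0)=0; Z[24]=0
i=25: fresh scan; Z[25]=4 extend→box=[25,29)
i=26: min(r-i=3, Z[1]=0)=0; Z[26]=0
i=27: min(r-i=2, Z[2]=0)=0; Z[27]=0
i=28: min(r-i=1, Z[3]=0)=0; Z[28]=0
i=29: fresh scan; Z[29]=1 extend→box=[29,30)
i=30: fresh scan; Z[30]=4 extend→box=[30,34)
i=31: min(r-i=3, Z[1]=0)=0; Z[31]=0
i=32: min(r-i=2, Z[2]=0)=0; Z[32]=0
i=33: min(r-i=1, Z[3]=0)=0; Z[33]=0
i=34: fresh scan; Z[34]=0

[35, 0, 0, 0, 0, 0, 1, 0, 4, 0, 0, 0, 1, 1, 0, 0, 0, 1, 0, 0, 5, 0, 0, 0, 0, 4, 0, 0, 0, 1, 4, 0, 0, 0, 0]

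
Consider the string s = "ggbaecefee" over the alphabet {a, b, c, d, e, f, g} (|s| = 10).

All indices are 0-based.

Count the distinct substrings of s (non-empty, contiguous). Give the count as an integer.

51

rank→(start, suffix):
  0 → (3, 'aecefee')
  1 → (2, 'baecefee')
  2 → (5, 'cefee')
  3 → (9, 'e')
  4 → (4, 'ecefee')
  5 → (8, 'ee')
  6 → (6, 'efee')
  7 → (7, 'fee')
  8 → (1, 'gbaecefee')
  9 → (0, 'ggbaecefee')

SA = [3, 2, 5, 9, 4, 8, 6, 7, 1, 0]
[i] adj suffixes → lcp
  [1] 3/2 → 0 ('')
  [2] 2/5 → 0 ('')
  [3] 5/9 → 0 ('')
  [4] 9/4 → 1 ('e')
  [5] 4/8 → 1 ('e')
  [6] 8/6 → 1 ('e')
  [7] 6/7 → 0 ('')
  [8] 7/1 → 0 ('')
  [9] 1/0 → 1 ('g')

n(n+1)/2 = 10·11/2 = 55
Σ LCP = 0 + 0 + 0 + 0 + 1 + 1 + 1 + 0 + 0 + 1 = 4
distinct = 55 − 4 = 51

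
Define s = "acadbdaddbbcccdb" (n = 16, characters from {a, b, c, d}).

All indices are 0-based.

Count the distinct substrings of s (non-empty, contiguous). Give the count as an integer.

rank→(start, suffix):
  0 → (0, 'acadbdaddbbcccdb')
  1 → (2, 'adbdaddbbcccdb')
  2 → (6, 'addbbcccdb')
  3 → (15, 'b')
  4 → (9, 'bbcccdb')
  5 → (10, 'bcccdb')
  6 → (4, 'bdaddbbcccdb')
  7 → (1, 'cadbdaddbbcccdb')
  8 → (11, 'cccdb')
  9 → (12, 'ccdb')
  10 → (13, 'cdb')
  11 → (5, 'daddbbcccdb')
  12 → (14, 'db')
  13 → (8, 'dbbcccdb')
  14 → (3, 'dbdaddbbcccdb')
  15 → (7, 'ddbbcccdb')

SA = [0, 2, 6, 15, 9, 10, 4, 1, 11, 12, 13, 5, 14, 8, 3, 7]
i: (SA[i-1],SA[i]) lcp shared
  1: (0,2) 1 'a'
  2: (2,6) 2 'ad'
  3: (6,15) 0 ''
  4: (15,9) 1 'b'
  5: (9,10) 1 'b'
  6: (10,4) 1 'b'
  7: (4,1) 0 ''
  8: (1,11) 1 'c'
  9: (11,12) 2 'cc'
  10: (12,13) 1 'c'
  11: (13,5) 0 ''
  12: (5,14) 1 'd'
  13: (14,8) 2 'db'
  14: (8,3) 2 'db'
  15: (3,7) 1 'd'

n(n+1)/2 = 16·17/2 = 136
Σ LCP = 0 + 1 + 2 + 0 + 1 + 1 + 1 + 0 + 1 + 2 + 1 + 0 + 1 + 2 + 2 + 1 = 16
distinct = 136 − 16 = 120

120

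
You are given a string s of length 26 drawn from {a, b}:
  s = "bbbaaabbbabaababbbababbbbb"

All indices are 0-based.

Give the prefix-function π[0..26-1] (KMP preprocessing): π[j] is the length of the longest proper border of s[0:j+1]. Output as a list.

π[0] = 0
j=1 s[j]='b': π[1]=1 (border 'b')
j=2 s[j]='b': π[2]=2 (border 'bb')
j=3 s[j]='a': k: 2→1→0; π[3]=0 (border '')
j=4 s[j]='a': π[4]=0 (border '')
j=5 s[j]='a': π[5]=0 (border '')
j=6 s[j]='b': π[6]=1 (border 'b')
j=7 s[j]='b': π[7]=2 (border 'bb')
j=8 s[j]='b': π[8]=3 (border 'bbb')
j=9 s[j]='a': π[9]=4 (border 'bbba')
j=10 s[j]='b': k: 4→0; π[10]=1 (border 'b')
j=11 s[j]='a': k: 1→0; π[11]=0 (border '')
j=12 s[j]='a': π[12]=0 (border '')
j=13 s[j]='b': π[13]=1 (border 'b')
j=14 s[j]='a': k: 1→0; π[14]=0 (border '')
j=15 s[j]='b': π[15]=1 (border 'b')
j=16 s[j]='b': π[16]=2 (border 'bb')
j=17 s[j]='b': π[17]=3 (border 'bbb')
j=18 s[j]='a': π[18]=4 (border 'bbba')
j=19 s[j]='b': k: 4→0; π[19]=1 (border 'b')
j=20 s[j]='a': k: 1→0; π[20]=0 (border '')
j=21 s[j]='b': π[21]=1 (border 'b')
j=22 s[j]='b': π[22]=2 (border 'bb')
j=23 s[j]='b': π[23]=3 (border 'bbb')
j=24 s[j]='b': k: 3→2; π[24]=3 (border 'bbb')
j=25 s[j]='b': k: 3→2; π[25]=3 (border 'bbb')

[0, 1, 2, 0, 0, 0, 1, 2, 3, 4, 1, 0, 0, 1, 0, 1, 2, 3, 4, 1, 0, 1, 2, 3, 3, 3]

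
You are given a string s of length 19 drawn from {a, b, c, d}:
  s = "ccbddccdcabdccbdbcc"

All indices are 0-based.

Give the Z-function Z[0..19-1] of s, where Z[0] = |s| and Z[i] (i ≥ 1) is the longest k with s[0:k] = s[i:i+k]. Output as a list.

[19, 1, 0, 0, 0, 2, 1, 0, 1, 0, 0, 0, 4, 1, 0, 0, 0, 2, 1]

Z[0]=19
i=1: i≥r, start 0; Z[1]=1 grow→box=[1,2)
i=2: i≥r, start 0; Z[2]=0
i=3: i≥r, start 0; Z[3]=0
i=4: i≥r, start 0; Z[4]=0
i=5: i≥r, start 0; Z[5]=2 grow→box=[5,7)
i=6: min(r-i=1, Z[1]=1)=1; Z[6]=1
i=7: i≥r, start 0; Z[7]=0
i=8: i≥r, start 0; Z[8]=1 grow→box=[8,9)
i=9: i≥r, start 0; Z[9]=0
i=10: i≥r, start 0; Z[10]=0
i=11: i≥r, start 0; Z[11]=0
i=12: i≥r, start 0; Z[12]=4 grow→box=[12,16)
i=13: min(r-i=3, Z[1]=1)=1; Z[13]=1
i=14: min(r-i=2, Z[2]=0)=0; Z[14]=0
i=15: min(r-i=1, Z[3]=0)=0; Z[15]=0
i=16: i≥r, start 0; Z[16]=0
i=17: i≥r, start 0; Z[17]=2 grow→box=[17,19)
i=18: min(r-i=1, Z[1]=1)=1; Z[18]=1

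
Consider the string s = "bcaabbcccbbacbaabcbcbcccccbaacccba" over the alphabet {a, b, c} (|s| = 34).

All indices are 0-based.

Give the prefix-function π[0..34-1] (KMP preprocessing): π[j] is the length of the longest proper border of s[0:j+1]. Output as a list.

π[0] = 0
j=1 s[j]='c': π[1]=0 (border '')
j=2 s[j]='a': π[2]=0 (border '')
j=3 s[j]='a': π[3]=0 (border '')
j=4 s[j]='b': π[4]=1 (border 'b')
j=5 s[j]='b': k: 1→0; π[5]=1 (border 'b')
j=6 s[j]='c': π[6]=2 (border 'bc')
j=7 s[j]='c': k: 2→0; π[7]=0 (border '')
j=8 s[j]='c': π[8]=0 (border '')
j=9 s[j]='b': π[9]=1 (border 'b')
j=10 s[j]='b': k: 1→0; π[10]=1 (border 'b')
j=11 s[j]='a': k: 1→0; π[11]=0 (border '')
j=12 s[j]='c': π[12]=0 (border '')
j=13 s[j]='b': π[13]=1 (border 'b')
j=14 s[j]='a': k: 1→0; π[14]=0 (border '')
j=15 s[j]='a': π[15]=0 (border '')
j=16 s[j]='b': π[16]=1 (border 'b')
j=17 s[j]='c': π[17]=2 (border 'bc')
j=18 s[j]='b': k: 2→0; π[18]=1 (border 'b')
j=19 s[j]='c': π[19]=2 (border 'bc')
j=20 s[j]='b': k: 2→0; π[20]=1 (border 'b')
j=21 s[j]='c': π[21]=2 (border 'bc')
j=22 s[j]='c': k: 2→0; π[22]=0 (border '')
j=23 s[j]='c': π[23]=0 (border '')
j=24 s[j]='c': π[24]=0 (border '')
j=25 s[j]='c': π[25]=0 (border '')
j=26 s[j]='b': π[26]=1 (border 'b')
j=27 s[j]='a': k: 1→0; π[27]=0 (border '')
j=28 s[j]='a': π[28]=0 (border '')
j=29 s[j]='c': π[29]=0 (border '')
j=30 s[j]='c': π[30]=0 (border '')
j=31 s[j]='c': π[31]=0 (border '')
j=32 s[j]='b': π[32]=1 (border 'b')
j=33 s[j]='a': k: 1→0; π[33]=0 (border '')

[0, 0, 0, 0, 1, 1, 2, 0, 0, 1, 1, 0, 0, 1, 0, 0, 1, 2, 1, 2, 1, 2, 0, 0, 0, 0, 1, 0, 0, 0, 0, 0, 1, 0]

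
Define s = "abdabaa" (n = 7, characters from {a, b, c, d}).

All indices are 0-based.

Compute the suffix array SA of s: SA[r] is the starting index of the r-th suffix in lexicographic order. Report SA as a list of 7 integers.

sorted suffixes:
  #0 SA[0]=6  'a'
  #1 SA[1]=5  'aa'
  #2 SA[2]=3  'abaa'
  #3 SA[3]=0  'abdabaa'
  #4 SA[4]=4  'baa'
  #5 SA[5]=1  'bdabaa'
  #6 SA[6]=2  'dabaa'

[6, 5, 3, 0, 4, 1, 2]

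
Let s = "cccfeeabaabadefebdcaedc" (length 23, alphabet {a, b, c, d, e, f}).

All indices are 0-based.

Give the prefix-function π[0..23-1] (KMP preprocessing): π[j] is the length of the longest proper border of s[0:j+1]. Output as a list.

[0, 1, 2, 0, 0, 0, 0, 0, 0, 0, 0, 0, 0, 0, 0, 0, 0, 0, 1, 0, 0, 0, 1]

π[0] = 0
j=1 s[j]='c': π[1]=1 (border 'c')
j=2 s[j]='c': π[2]=2 (border 'cc')
j=3 s[j]='f': k: 2→1→0; π[3]=0 (border '')
j=4 s[j]='e': π[4]=0 (border '')
j=5 s[j]='e': π[5]=0 (border '')
j=6 s[j]='a': π[6]=0 (border '')
j=7 s[j]='b': π[7]=0 (border '')
j=8 s[j]='a': π[8]=0 (border '')
j=9 s[j]='a': π[9]=0 (border '')
j=10 s[j]='b': π[10]=0 (border '')
j=11 s[j]='a': π[11]=0 (border '')
j=12 s[j]='d': π[12]=0 (border '')
j=13 s[j]='e': π[13]=0 (border '')
j=14 s[j]='f': π[14]=0 (border '')
j=15 s[j]='e': π[15]=0 (border '')
j=16 s[j]='b': π[16]=0 (border '')
j=17 s[j]='d': π[17]=0 (border '')
j=18 s[j]='c': π[18]=1 (border 'c')
j=19 s[j]='a': k: 1→0; π[19]=0 (border '')
j=20 s[j]='e': π[20]=0 (border '')
j=21 s[j]='d': π[21]=0 (border '')
j=22 s[j]='c': π[22]=1 (border 'c')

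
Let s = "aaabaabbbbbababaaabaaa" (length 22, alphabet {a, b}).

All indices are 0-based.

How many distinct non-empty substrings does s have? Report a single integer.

193

sorted suffixes:
  #0 SA[0]=21  'a'
  #1 SA[1]=20  'aa'
  #2 SA[2]=19  'aaa'
  #3 SA[3]=15  'aaabaaa'
  #4 SA[4]=0  'aaabaabbbbbababaaabaaa'
  #5 SA[5]=16  'aabaaa'
  #6 SA[6]=1  'aabaabbbbbababaaabaaa'
  #7 SA[7]=4  'aabbbbbababaaabaaa'
  #8 SA[8]=17  'abaaa'
  #9 SA[9]=13  'abaaabaaa'
  #10 SA[10]=2  'abaabbbbbababaaabaaa'
  #11 SA[11]=11  'ababaaabaaa'
  #12 SA[12]=5  'abbbbbababaaabaaa'
  #13 SA[13]=18  'baaa'
  #14 SA[14]=14  'baaabaaa'
  #15 SA[15]=3  'baabbbbbababaaabaaa'
  #16 SA[16]=12  'babaaabaaa'
  #17 SA[17]=10  'bababaaabaaa'
  #18 SA[18]=9  'bbababaaabaaa'
  #19 SA[19]=8  'bbbababaaabaaa'
  #20 SA[20]=7  'bbbbababaaabaaa'
  #21 SA[21]=6  'bbbbbababaaabaaa'

SA = [21, 20, 19, 15, 0, 16, 1, 4, 17, 13, 2, 11, 5, 18, 14, 3, 12, 10, 9, 8, 7, 6]
i: (SA[i-1],SA[i]) lcp shared
  1: (21,20) 1 'a'
  2: (20,19) 2 'aa'
  3: (19,15) 3 'aaa'
  4: (15,0) 6 'aaabaa'
  5: (0,16) 2 'aa'
  6: (16,1) 5 'aabaa'
  7: (1,4) 3 'aab'
  8: (4,17) 1 'a'
  9: (17,13) 5 'abaaa'
  10: (13,2) 4 'abaa'
  11: (2,11) 3 'aba'
  12: (11,5) 2 'ab'
  13: (5,18) 0 ''
  14: (18,14) 4 'baaa'
  15: (14,3) 3 'baa'
  16: (3,12) 2 'ba'
  17: (12,10) 4 'baba'
  18: (10,9) 1 'b'
  19: (9,8) 2 'bb'
  20: (8,7) 3 'bbb'
  21: (7,6) 4 'bbbb'

n(n+1)/2 = 22·23/2 = 253
Σ LCP = 0 + 1 + 2 + 3 + 6 + 2 + 5 + 3 + 1 + 5 + 4 + 3 + 2 + 0 + 4 + 3 + 2 + 4 + 1 + 2 + 3 + 4 = 60
distinct = 253 − 60 = 193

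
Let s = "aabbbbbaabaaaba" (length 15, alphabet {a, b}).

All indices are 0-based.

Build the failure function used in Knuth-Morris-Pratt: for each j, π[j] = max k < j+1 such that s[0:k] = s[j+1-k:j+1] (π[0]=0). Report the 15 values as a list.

π[0] = 0
j=1 s[j]='a': π[1]=1 (border 'a')
j=2 s[j]='b': k: 1→0; π[2]=0 (border '')
j=3 s[j]='b': π[3]=0 (border '')
j=4 s[j]='b': π[4]=0 (border '')
j=5 s[j]='b': π[5]=0 (border '')
j=6 s[j]='b': π[6]=0 (border '')
j=7 s[j]='a': π[7]=1 (border 'a')
j=8 s[j]='a': π[8]=2 (border 'aa')
j=9 s[j]='b': π[9]=3 (border 'aab')
j=10 s[j]='a': k: 3→0; π[10]=1 (border 'a')
j=11 s[j]='a': π[11]=2 (border 'aa')
j=12 s[j]='a': k: 2→1; π[12]=2 (border 'aa')
j=13 s[j]='b': π[13]=3 (border 'aab')
j=14 s[j]='a': k: 3→0; π[14]=1 (border 'a')

[0, 1, 0, 0, 0, 0, 0, 1, 2, 3, 1, 2, 2, 3, 1]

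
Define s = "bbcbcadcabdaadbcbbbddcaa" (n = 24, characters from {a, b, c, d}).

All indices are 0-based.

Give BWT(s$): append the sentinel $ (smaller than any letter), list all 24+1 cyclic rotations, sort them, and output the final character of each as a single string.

aacdcacc$bcdbabddbbbbadab

rank  rotation                   last
    0  $bbcbcadcabdaadbcbbbddcaa  a
    1  a$bbcbcadcabdaadbcbbbddca  a
    2  aa$bbcbcadcabdaadbcbbbddc  c
    3  aadbcbbbddcaa$bbcbcadcabd  d
    4  abdaadbcbbbddcaa$bbcbcadc  c
    5  adbcbbbddcaa$bbcbcadcabda  a
    6  adcabdaadbcbbbddcaa$bbcbc  c
    7  bbbddcaa$bbcbcadcabdaadbc  c
    8  bbcbcadcabdaadbcbbbddcaa$  $
    9  bbddcaa$bbcbcadcabdaadbcb  b
   10  bcadcabdaadbcbbbddcaa$bbc  c
   11  bcbbbddcaa$bbcbcadcabdaad  d
   12  bcbcadcabdaadbcbbbddcaa$b  b
   13  bdaadbcbbbddcaa$bbcbcadca  a
   14  bddcaa$bbcbcadcabdaadbcbb  b
   15  caa$bbcbcadcabdaadbcbbbdd  d
   16  cabdaadbcbbbddcaa$bbcbcad  d
   17  cadcabdaadbcbbbddcaa$bbcb  b
   18  cbbbddcaa$bbcbcadcabdaadb  b
   19  cbcadcabdaadbcbbbddcaa$bb  b
   20  daadbcbbbddcaa$bbcbcadcab  b
   21  dbcbbbddcaa$bbcbcadcabdaa  a
   22  dcaa$bbcbcadcabdaadbcbbbd  d
   23  dcabdaadbcbbbddcaa$bbcbca  a
   24  ddcaa$bbcbcadcabdaadbcbbb  b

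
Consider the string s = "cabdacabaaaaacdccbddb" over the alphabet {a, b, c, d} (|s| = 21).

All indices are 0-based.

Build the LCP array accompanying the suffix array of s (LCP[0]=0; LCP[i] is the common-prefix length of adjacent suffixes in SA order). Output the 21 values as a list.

[0, 4, 3, 2, 1, 2, 1, 2, 0, 1, 1, 2, 0, 3, 1, 1, 1, 0, 1, 1, 1]

rank→(start, suffix):
  0 → (8, 'aaaaacdccbddb')
  1 → (9, 'aaaacdccbddb')
  2 → (10, 'aaacdccbddb')
  3 → (11, 'aacdccbddb')
  4 → (6, 'abaaaaacdccbddb')
  5 → (1, 'abdacabaaaaacdccbddb')
  6 → (4, 'acabaaaaacdccbddb')
  7 → (12, 'acdccbddb')
  8 → (20, 'b')
  9 → (7, 'baaaaacdccbddb')
  10 → (2, 'bdacabaaaaacdccbddb')
  11 → (17, 'bddb')
  12 → (5, 'cabaaaaacdccbddb')
  13 → (0, 'cabdacabaaaaacdccbddb')
  14 → (16, 'cbddb')
  15 → (15, 'ccbddb')
  16 → (13, 'cdccbddb')
  17 → (3, 'dacabaaaaacdccbddb')
  18 → (19, 'db')
  19 → (14, 'dccbddb')
  20 → (18, 'ddb')

SA = [8, 9, 10, 11, 6, 1, 4, 12, 20, 7, 2, 17, 5, 0, 16, 15, 13, 3, 19, 14, 18]
i: (SA[i-1],SA[i]) lcp shared
  1: (8,9) 4 'aaaa'
  2: (9,10) 3 'aaa'
  3: (10,11) 2 'aa'
  4: (11,6) 1 'a'
  5: (6,1) 2 'ab'
  6: (1,4) 1 'a'
  7: (4,12) 2 'ac'
  8: (12,20) 0 ''
  9: (20,7) 1 'b'
  10: (7,2) 1 'b'
  11: (2,17) 2 'bd'
  12: (17,5) 0 ''
  13: (5,0) 3 'cab'
  14: (0,16) 1 'c'
  15: (16,15) 1 'c'
  16: (15,13) 1 'c'
  17: (13,3) 0 ''
  18: (3,19) 1 'd'
  19: (19,14) 1 'd'
  20: (14,18) 1 'd'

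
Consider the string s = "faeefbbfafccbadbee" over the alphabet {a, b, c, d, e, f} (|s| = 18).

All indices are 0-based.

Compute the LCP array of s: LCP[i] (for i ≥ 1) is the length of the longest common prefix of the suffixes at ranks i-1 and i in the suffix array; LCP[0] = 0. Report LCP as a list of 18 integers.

rank | idx | suffix
   0 |  13 | adbee
   1 |   1 | aeefbbfafccbadbee
   2 |   8 | afccbadbee
   3 |  12 | badbee
   4 |   5 | bbfafccbadbee
   5 |  15 | bee
   6 |   6 | bfafccbadbee
   7 |  11 | cbadbee
   8 |  10 | ccbadbee
   9 |  14 | dbee
  10 |  17 | e
  11 |  16 | ee
  12 |   2 | eefbbfafccbadbee
  13 |   3 | efbbfafccbadbee
  14 |   0 | faeefbbfafccbadbee
  15 |   7 | fafccbadbee
  16 |   4 | fbbfafccbadbee
  17 |   9 | fccbadbee

SA = [13, 1, 8, 12, 5, 15, 6, 11, 10, 14, 17, 16, 2, 3, 0, 7, 4, 9]
i: (SA[i-1],SA[i]) lcp shared
  1: (13,1) 1 'a'
  2: (1,8) 1 'a'
  3: (8,12) 0 ''
  4: (12,5) 1 'b'
  5: (5,15) 1 'b'
  6: (15,6) 1 'b'
  7: (6,11) 0 ''
  8: (11,10) 1 'c'
  9: (10,14) 0 ''
  10: (14,17) 0 ''
  11: (17,16) 1 'e'
  12: (16,2) 2 'ee'
  13: (2,3) 1 'e'
  14: (3,0) 0 ''
  15: (0,7) 2 'fa'
  16: (7,4) 1 'f'
  17: (4,9) 1 'f'

[0, 1, 1, 0, 1, 1, 1, 0, 1, 0, 0, 1, 2, 1, 0, 2, 1, 1]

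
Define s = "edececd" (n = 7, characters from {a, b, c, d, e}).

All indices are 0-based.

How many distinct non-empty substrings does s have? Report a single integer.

rank→(start, suffix):
  0 → (5, 'cd')
  1 → (3, 'cecd')
  2 → (6, 'd')
  3 → (1, 'dececd')
  4 → (4, 'ecd')
  5 → (2, 'ececd')
  6 → (0, 'edececd')

SA = [5, 3, 6, 1, 4, 2, 0]
rank  pair      lcp
   1  s[5:],s[3:]  1  'c'
   2  s[3:],s[6:]  0  ''
   3  s[6:],s[1:]  1  'd'
   4  s[1:],s[4:]  0  ''
   5  s[4:],s[2:]  2  'ec'
   6  s[2:],s[0:]  1  'e'

n(n+1)/2 = 7·8/2 = 28
Σ LCP = 0 + 1 + 0 + 1 + 0 + 2 + 1 = 5
distinct = 28 − 5 = 23

23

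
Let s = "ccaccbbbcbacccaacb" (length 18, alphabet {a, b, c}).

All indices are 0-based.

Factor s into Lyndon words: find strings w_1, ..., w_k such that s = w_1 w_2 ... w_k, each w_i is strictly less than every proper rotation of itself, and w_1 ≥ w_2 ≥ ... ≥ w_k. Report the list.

["c", "c", "accbbbcbaccc", "aacb"]

emit factor 1: 'c' (i=0, period=1)
emit factor 2: 'c' (i=1, period=1)
emit factor 3: 'accbbbcbaccc' (i=2, period=12)
emit factor 4: 'aacb' (i=14, period=4)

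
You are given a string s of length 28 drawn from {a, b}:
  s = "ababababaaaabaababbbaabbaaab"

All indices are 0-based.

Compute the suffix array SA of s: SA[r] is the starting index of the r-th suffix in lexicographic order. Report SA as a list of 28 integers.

[8, 24, 9, 25, 10, 13, 20, 26, 6, 11, 4, 2, 0, 14, 21, 16, 27, 7, 23, 12, 19, 5, 3, 1, 15, 22, 18, 17]

sorted suffixes:
  #0 SA[0]=8  'aaaabaababbbaabbaaab'
  #1 SA[1]=24  'aaab'
  #2 SA[2]=9  'aaabaababbbaabbaaab'
  #3 SA[3]=25  'aab'
  #4 SA[4]=10  'aabaababbbaabbaaab'
  #5 SA[5]=13  'aababbbaabbaaab'
  #6 SA[6]=20  'aabbaaab'
  #7 SA[7]=26  'ab'
  #8 SA[8]=6  'abaaaabaababbbaabbaaab'
  #9 SA[9]=11  'abaababbbaabbaaab'
  #10 SA[10]=4  'ababaaaabaababbbaabbaaab'
  #11 SA[11]=2  'abababaaaabaababbbaabbaaab'
  #12 SA[12]=0  'ababababaaaabaababbbaabbaaab'
  #13 SA[13]=14  'ababbbaabbaaab'
  #14 SA[14]=21  'abbaaab'
  #15 SA[15]=16  'abbbaabbaaab'
  #16 SA[16]=27  'b'
  #17 SA[17]=7  'baaaabaababbbaabbaaab'
  #18 SA[18]=23  'baaab'
  #19 SA[19]=12  'baababbbaabbaaab'
  #20 SA[20]=19  'baabbaaab'
  #21 SA[21]=5  'babaaaabaababbbaabbaaab'
  #22 SA[22]=3  'bababaaaabaababbbaabbaaab'
  #23 SA[23]=1  'babababaaaabaababbbaabbaaab'
  #24 SA[24]=15  'babbbaabbaaab'
  #25 SA[25]=22  'bbaaab'
  #26 SA[26]=18  'bbaabbaaab'
  #27 SA[27]=17  'bbbaabbaaab'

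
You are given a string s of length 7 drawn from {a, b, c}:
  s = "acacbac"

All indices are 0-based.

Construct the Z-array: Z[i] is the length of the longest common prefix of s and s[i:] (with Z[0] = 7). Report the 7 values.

Z[0]=7
i=1: i≥r, start 0; Z[1]=0
i=2: i≥r, start 0; Z[2]=2 scan→box=[2,4)
i=3: min(r-i=1, Z[1]=0)=0; Z[3]=0
i=4: i≥r, start 0; Z[4]=0
i=5: i≥r, start 0; Z[5]=2 scan→box=[5,7)
i=6: min(r-i=1, Z[1]=0)=0; Z[6]=0

[7, 0, 2, 0, 0, 2, 0]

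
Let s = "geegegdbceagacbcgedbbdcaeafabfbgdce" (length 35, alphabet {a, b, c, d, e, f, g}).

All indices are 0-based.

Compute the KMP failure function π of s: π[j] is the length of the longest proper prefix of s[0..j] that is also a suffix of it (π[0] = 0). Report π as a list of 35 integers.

π[0] = 0
j=1 s[j]='e': π[1]=0 (border '')
j=2 s[j]='e': π[2]=0 (border '')
j=3 s[j]='g': π[3]=1 (border 'g')
j=4 s[j]='e': π[4]=2 (border 'ge')
j=5 s[j]='g': k: 2→0; π[5]=1 (border 'g')
j=6 s[j]='d': k: 1→0; π[6]=0 (border '')
j=7 s[j]='b': π[7]=0 (border '')
j=8 s[j]='c': π[8]=0 (border '')
j=9 s[j]='e': π[9]=0 (border '')
j=10 s[j]='a': π[10]=0 (border '')
j=11 s[j]='g': π[11]=1 (border 'g')
j=12 s[j]='a': k: 1→0; π[12]=0 (border '')
j=13 s[j]='c': π[13]=0 (border '')
j=14 s[j]='b': π[14]=0 (border '')
j=15 s[j]='c': π[15]=0 (border '')
j=16 s[j]='g': π[16]=1 (border 'g')
j=17 s[j]='e': π[17]=2 (border 'ge')
j=18 s[j]='d': k: 2→0; π[18]=0 (border '')
j=19 s[j]='b': π[19]=0 (border '')
j=20 s[j]='b': π[20]=0 (border '')
j=21 s[j]='d': π[21]=0 (border '')
j=22 s[j]='c': π[22]=0 (border '')
j=23 s[j]='a': π[23]=0 (border '')
j=24 s[j]='e': π[24]=0 (border '')
j=25 s[j]='a': π[25]=0 (border '')
j=26 s[j]='f': π[26]=0 (border '')
j=27 s[j]='a': π[27]=0 (border '')
j=28 s[j]='b': π[28]=0 (border '')
j=29 s[j]='f': π[29]=0 (border '')
j=30 s[j]='b': π[30]=0 (border '')
j=31 s[j]='g': π[31]=1 (border 'g')
j=32 s[j]='d': k: 1→0; π[32]=0 (border '')
j=33 s[j]='c': π[33]=0 (border '')
j=34 s[j]='e': π[34]=0 (border '')

[0, 0, 0, 1, 2, 1, 0, 0, 0, 0, 0, 1, 0, 0, 0, 0, 1, 2, 0, 0, 0, 0, 0, 0, 0, 0, 0, 0, 0, 0, 0, 1, 0, 0, 0]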